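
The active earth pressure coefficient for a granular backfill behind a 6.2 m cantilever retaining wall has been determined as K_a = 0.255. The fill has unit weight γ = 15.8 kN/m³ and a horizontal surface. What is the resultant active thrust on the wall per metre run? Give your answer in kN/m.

P = ½ K_a γ H² = 0.5 × 0.255 × 15.8 × 6.2² = 77.44 kN/m.

77.4 kN/m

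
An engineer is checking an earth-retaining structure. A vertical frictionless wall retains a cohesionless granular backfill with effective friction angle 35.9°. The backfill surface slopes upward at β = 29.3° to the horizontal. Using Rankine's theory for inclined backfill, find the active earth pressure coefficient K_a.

K_a = cos β · (cos β − √(cos²β − cos²φ)) / (cos β + √(cos²β − cos²φ)).
cos β = 0.8721, cos φ = 0.8100, √(cos²β − cos²φ) = 0.3230.
K_a = 0.8721 × (0.8721 − 0.3230)/(0.8721 + 0.3230) = 0.4007.

0.401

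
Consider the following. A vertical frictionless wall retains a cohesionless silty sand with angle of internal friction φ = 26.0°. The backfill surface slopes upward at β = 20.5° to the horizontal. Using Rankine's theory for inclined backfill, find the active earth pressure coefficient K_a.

0.525

K_a = cos β · (cos β − √(cos²β − cos²φ)) / (cos β + √(cos²β − cos²φ)).
cos β = 0.9367, cos φ = 0.8988, √(cos²β − cos²φ) = 0.2637.
K_a = 0.9367 × (0.9367 − 0.2637)/(0.9367 + 0.2637) = 0.5252.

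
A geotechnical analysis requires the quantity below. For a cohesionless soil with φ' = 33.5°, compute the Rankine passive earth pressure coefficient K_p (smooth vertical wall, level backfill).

3.46

K_p = (1 + sin φ)/(1 − sin φ) = tan²(45° + 33.5°/2) = 3.464.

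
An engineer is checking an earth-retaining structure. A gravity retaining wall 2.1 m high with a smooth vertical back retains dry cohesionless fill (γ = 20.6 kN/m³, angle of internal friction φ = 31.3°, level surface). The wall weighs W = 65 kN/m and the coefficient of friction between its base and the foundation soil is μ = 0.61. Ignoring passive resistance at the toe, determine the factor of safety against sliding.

K_a = tan²(45° − 31.3°/2) = 0.3162.
P_a = ½K_aγH² = 0.5×0.3162×20.6×2.1² = 14.36 kN/m, acting at H/3 = 0.7000 m above the base.
FS_sliding = μW / P_a = 0.61×65 / 14.36 = 2.761.

2.76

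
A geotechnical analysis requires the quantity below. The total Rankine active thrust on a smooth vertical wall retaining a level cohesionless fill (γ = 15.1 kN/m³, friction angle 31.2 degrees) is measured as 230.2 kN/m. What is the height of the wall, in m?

9.80 m

K_a = 0.3175. P_a = ½ K_a γ H² ⇒ H = √(2P_a/(K_a γ)).
H = √(2×230.2/(0.3175×15.1)) = 9.800 m.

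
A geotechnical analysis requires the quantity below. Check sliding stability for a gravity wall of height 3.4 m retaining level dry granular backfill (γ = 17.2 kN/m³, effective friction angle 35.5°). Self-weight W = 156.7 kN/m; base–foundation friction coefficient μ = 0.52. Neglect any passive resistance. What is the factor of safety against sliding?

K_a = tan²(45° − 35.5°/2) = 0.2653.
P_a = ½K_aγH² = 0.5×0.2653×17.2×3.4² = 26.37 kN/m, acting at H/3 = 1.133 m above the base.
FS_sliding = μW / P_a = 0.52×156.7 / 26.37 = 3.090.

3.09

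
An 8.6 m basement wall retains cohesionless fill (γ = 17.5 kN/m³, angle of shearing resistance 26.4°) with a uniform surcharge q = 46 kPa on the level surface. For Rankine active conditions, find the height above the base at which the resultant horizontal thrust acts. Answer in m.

K_a = 0.3844.
Triangular part P₁ = ½K_aγH² = 248.8 at H/3 = 2.867 m; rectangular part P₂ = K_a q H = 152.1 at H/2 = 4.300 m.
ȳ = (P₁·2.867 + P₂·4.300)/(P₁+P₂) = 3.410 m.

3.41 m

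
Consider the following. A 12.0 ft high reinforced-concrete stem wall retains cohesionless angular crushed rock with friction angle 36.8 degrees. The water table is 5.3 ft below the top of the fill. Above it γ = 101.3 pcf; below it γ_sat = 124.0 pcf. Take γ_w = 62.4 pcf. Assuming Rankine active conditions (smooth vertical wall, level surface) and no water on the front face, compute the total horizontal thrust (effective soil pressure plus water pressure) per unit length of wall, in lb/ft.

K_a = tan²(45° − φ/2) = 0.2508.
γ' = 124.0 − 62.4 = 61.60 pcf. Depth below WT = 6.7 ft.
σ'_h at WT = K_a γ d_w = 134.6 psf; at base = 134.6 + K_a γ' × 6.7 = 238.1 psf.
P₁ (0–5.3 ft) = ½×134.6×5.3 = 356.8. P₂ (5.3–12.0 ft) = ½(134.6+238.1)×6.7 = 1249.
P_w = ½ γ_w h₂² = 0.5×62.4×6.7² = 1401. Total = 356.8+1249+1401 = 3006 lb/ft.

3010 lb/ft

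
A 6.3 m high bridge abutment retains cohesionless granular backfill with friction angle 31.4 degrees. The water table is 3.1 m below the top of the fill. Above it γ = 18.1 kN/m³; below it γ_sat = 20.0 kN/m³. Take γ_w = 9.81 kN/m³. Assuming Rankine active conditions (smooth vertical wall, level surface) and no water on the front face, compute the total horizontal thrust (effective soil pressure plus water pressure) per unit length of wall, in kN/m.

151 kN/m

K_a = tan²(45° − φ/2) = 0.3149.
γ' = 20.0 − 9.81 = 10.19 kN/m³. Depth below WT = 3.2 m.
σ'_h at WT = K_a γ d_w = 17.67 kPa; at base = 17.67 + K_a γ' × 3.2 = 27.94 kPa.
P₁ (0–3.1 m) = ½×17.67×3.1 = 27.39. P₂ (3.1–6.3 m) = ½(17.67+27.94)×3.2 = 72.97.
P_w = ½ γ_w h₂² = 0.5×9.81×3.2² = 50.23. Total = 27.39+72.97+50.23 = 150.6 kN/m.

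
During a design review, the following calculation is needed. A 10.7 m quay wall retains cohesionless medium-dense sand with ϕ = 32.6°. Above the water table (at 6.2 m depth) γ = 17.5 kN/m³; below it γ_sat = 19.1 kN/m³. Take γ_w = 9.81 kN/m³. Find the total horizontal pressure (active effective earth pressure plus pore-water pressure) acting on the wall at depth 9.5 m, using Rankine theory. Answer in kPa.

K_a = (1 − sin φ)/(1 + sin φ) = 0.2997.
γ' = 19.1 − 9.81 = 9.290 kN/m³.
Effective vertical stress at 9.5 m: σ'_v = 17.5×6.2 + 9.290×3.30 = 139.2 kPa.
σ'_h = K_a σ'_v = 0.2997 × 139.2 = 41.71 kPa; u = γ_w × 3.30 = 32.37 kPa.
Total σ_h = 41.71 + 32.37 = 74.08 kPa.

74.1 kPa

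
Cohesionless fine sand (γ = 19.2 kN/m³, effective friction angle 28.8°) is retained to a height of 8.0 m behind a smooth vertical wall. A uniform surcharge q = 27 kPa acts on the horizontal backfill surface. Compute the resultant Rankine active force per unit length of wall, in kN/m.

290 kN/m

K_a = tan²(45° − φ/2) = 0.3498.
Soil triangle: ½ K_a γ H² = 0.5×0.3498×19.2×8.0² = 214.9 kN/m.
Surcharge rectangle: K_a q H = 0.3498×27×8.0 = 75.55 kN/m.
Total = 214.9 + 75.55 = 290.4 kN/m.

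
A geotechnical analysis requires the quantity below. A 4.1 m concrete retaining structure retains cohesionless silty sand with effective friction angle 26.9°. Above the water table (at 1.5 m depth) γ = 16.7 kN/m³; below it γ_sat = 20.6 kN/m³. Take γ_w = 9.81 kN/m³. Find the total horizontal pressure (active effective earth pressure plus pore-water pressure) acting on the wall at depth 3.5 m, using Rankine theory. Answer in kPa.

37.2 kPa

K_a = (1 − sin φ)/(1 + sin φ) = 0.3770.
γ' = 20.6 − 9.81 = 10.79 kN/m³.
Effective vertical stress at 3.5 m: σ'_v = 16.7×1.5 + 10.79×2.00 = 46.63 kPa.
σ'_h = K_a σ'_v = 0.3770 × 46.63 = 17.58 kPa; u = γ_w × 2.00 = 19.62 kPa.
Total σ_h = 17.58 + 19.62 = 37.20 kPa.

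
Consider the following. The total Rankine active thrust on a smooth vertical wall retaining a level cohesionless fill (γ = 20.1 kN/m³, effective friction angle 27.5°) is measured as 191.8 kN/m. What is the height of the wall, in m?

7.20 m

K_a = 0.3682. P_a = ½ K_a γ H² ⇒ H = √(2P_a/(K_a γ)).
H = √(2×191.8/(0.3682×20.1)) = 7.199 m.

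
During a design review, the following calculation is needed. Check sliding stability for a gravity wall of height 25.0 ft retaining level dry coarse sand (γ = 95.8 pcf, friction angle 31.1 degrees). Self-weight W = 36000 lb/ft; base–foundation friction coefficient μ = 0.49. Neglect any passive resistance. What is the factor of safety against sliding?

1.85

K_a = tan²(45° − 31.1°/2) = 0.3188.
P_a = ½K_aγH² = 0.5×0.3188×95.8×25.0² = 9544 lb/ft, acting at H/3 = 8.333 ft above the base.
FS_sliding = μW / P_a = 0.49×36000 / 9544 = 1.848.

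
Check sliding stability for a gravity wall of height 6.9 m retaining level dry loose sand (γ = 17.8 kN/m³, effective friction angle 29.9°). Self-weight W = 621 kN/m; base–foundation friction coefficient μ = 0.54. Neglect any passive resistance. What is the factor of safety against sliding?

K_a = tan²(45° − 29.9°/2) = 0.3347.
P_a = ½K_aγH² = 0.5×0.3347×17.8×6.9² = 141.8 kN/m, acting at H/3 = 2.300 m above the base.
FS_sliding = μW / P_a = 0.54×621 / 141.8 = 2.365.

2.36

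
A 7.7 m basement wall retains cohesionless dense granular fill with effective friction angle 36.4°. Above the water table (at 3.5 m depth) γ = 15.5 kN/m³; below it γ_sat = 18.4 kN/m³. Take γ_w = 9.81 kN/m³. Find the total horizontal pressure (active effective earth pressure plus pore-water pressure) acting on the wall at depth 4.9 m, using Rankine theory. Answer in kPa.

K_a = (1 − sin φ)/(1 + sin φ) = 0.2552.
γ' = 18.4 − 9.81 = 8.590 kN/m³.
Effective vertical stress at 4.9 m: σ'_v = 15.5×3.5 + 8.590×1.40 = 66.28 kPa.
σ'_h = K_a σ'_v = 0.2552 × 66.28 = 16.91 kPa; u = γ_w × 1.40 = 13.73 kPa.
Total σ_h = 16.91 + 13.73 = 30.65 kPa.

30.6 kPa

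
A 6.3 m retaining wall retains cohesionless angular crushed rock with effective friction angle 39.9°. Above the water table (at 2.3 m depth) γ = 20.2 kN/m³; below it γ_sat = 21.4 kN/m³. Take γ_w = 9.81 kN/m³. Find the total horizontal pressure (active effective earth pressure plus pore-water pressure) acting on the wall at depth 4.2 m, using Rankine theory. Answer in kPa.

K_a = (1 − sin φ)/(1 + sin φ) = 0.2184.
γ' = 21.4 − 9.81 = 11.59 kN/m³.
Effective vertical stress at 4.2 m: σ'_v = 20.2×2.3 + 11.59×1.90 = 68.48 kPa.
σ'_h = K_a σ'_v = 0.2184 × 68.48 = 14.96 kPa; u = γ_w × 1.90 = 18.64 kPa.
Total σ_h = 14.96 + 18.64 = 33.60 kPa.

33.6 kPa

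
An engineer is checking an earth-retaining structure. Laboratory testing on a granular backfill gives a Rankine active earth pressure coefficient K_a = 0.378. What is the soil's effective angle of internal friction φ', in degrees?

K_a = tan²(45° − φ/2) ⇒ 45° − φ/2 = arctan(√0.378) = 31.58°.
φ = 2(45° − 31.58°) = 26.83°.

26.8°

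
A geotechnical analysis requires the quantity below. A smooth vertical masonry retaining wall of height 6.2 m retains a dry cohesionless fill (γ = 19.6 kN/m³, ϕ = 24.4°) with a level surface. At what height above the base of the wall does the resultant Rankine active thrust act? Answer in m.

2.07 m

K_a = 0.4153.
The pressure distribution is triangular, so the resultant acts at H/3 above the base = 6.2/3 = 2.067 m.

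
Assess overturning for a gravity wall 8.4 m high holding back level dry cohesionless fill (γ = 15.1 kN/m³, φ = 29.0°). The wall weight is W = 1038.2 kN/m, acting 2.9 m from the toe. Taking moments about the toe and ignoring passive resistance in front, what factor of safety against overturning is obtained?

K_a = tan²(45° − 29.0°/2) = 0.3470.
P_a = ½K_aγH² = 0.5×0.3470×15.1×8.4² = 184.8 kN/m, acting at H/3 = 2.800 m above the base.
Overturning moment M_o = P_a × H/3 = 184.8 × 2.800 = 517.6.
Resisting moment M_r = W × 2.9 = 1038.2 × 2.9 = 3011.
FS_overturning = M_r/M_o = 3011/517.6 = 5.817.

5.82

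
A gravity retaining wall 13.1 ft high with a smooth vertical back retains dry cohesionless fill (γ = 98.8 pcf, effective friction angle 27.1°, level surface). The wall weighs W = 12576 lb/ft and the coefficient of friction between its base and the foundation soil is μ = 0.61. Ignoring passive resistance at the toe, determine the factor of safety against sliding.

K_a = tan²(45° − 27.1°/2) = 0.3741.
P_a = ½K_aγH² = 0.5×0.3741×98.8×13.1² = 3171 lb/ft, acting at H/3 = 4.367 ft above the base.
FS_sliding = μW / P_a = 0.61×12576 / 3171 = 2.419.

2.42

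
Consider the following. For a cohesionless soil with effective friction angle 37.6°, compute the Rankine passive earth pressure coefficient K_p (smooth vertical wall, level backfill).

4.13

K_p = (1 + sin φ)/(1 − sin φ) = tan²(45° + 37.6°/2) = 4.130.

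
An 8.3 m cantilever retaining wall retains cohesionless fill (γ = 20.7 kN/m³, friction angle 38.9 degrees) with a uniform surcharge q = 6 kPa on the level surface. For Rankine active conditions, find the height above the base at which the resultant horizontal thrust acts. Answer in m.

K_a = 0.2285.
Triangular part P₁ = ½K_aγH² = 162.9 at H/3 = 2.767 m; rectangular part P₂ = K_a q H = 11.38 at H/2 = 4.150 m.
ȳ = (P₁·2.767 + P₂·4.150)/(P₁+P₂) = 2.857 m.

2.86 m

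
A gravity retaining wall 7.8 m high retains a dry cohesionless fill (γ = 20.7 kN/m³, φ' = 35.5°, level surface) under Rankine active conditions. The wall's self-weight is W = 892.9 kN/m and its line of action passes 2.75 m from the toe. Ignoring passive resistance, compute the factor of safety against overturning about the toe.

5.65

K_a = tan²(45° − 35.5°/2) = 0.2653.
P_a = ½K_aγH² = 0.5×0.2653×20.7×7.8² = 167.0 kN/m, acting at H/3 = 2.600 m above the base.
Overturning moment M_o = P_a × H/3 = 167.0 × 2.600 = 434.3.
Resisting moment M_r = W × 2.75 = 892.9 × 2.75 = 2455.
FS_overturning = M_r/M_o = 2455/434.3 = 5.654.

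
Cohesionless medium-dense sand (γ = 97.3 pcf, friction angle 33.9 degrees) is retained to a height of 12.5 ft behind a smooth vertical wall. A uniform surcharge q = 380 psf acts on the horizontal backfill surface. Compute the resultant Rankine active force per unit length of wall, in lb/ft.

K_a = tan²(45° − φ/2) = 0.2839.
Soil triangle: ½ K_a γ H² = 0.5×0.2839×97.3×12.5² = 2158 lb/ft.
Surcharge rectangle: K_a q H = 0.2839×380×12.5 = 1349 lb/ft.
Total = 2158 + 1349 = 3507 lb/ft.

3510 lb/ft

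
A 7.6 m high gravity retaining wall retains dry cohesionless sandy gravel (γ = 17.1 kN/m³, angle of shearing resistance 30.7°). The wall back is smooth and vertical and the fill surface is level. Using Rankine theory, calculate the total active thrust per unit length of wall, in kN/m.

K_a = tan²(45° − φ/2) = 0.3240.
P_a = ½ K_a γ H² = 0.5 × 0.3240 × 17.1 × 7.6² = 160.0 kN/m.

160 kN/m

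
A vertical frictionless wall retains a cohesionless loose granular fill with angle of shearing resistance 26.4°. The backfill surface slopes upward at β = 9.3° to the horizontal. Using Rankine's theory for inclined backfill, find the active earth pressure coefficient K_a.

K_a = cos β · (cos β − √(cos²β − cos²φ)) / (cos β + √(cos²β − cos²φ)).
cos β = 0.9869, cos φ = 0.8957, √(cos²β − cos²φ) = 0.4142.
K_a = 0.9869 × (0.9869 − 0.4142)/(0.9869 + 0.4142) = 0.4033.

0.403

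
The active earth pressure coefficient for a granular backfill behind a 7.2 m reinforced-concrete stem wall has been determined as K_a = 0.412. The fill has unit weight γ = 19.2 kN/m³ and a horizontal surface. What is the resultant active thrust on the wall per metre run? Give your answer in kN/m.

P = ½ K_a γ H² = 0.5 × 0.412 × 19.2 × 7.2² = 205.0 kN/m.

205 kN/m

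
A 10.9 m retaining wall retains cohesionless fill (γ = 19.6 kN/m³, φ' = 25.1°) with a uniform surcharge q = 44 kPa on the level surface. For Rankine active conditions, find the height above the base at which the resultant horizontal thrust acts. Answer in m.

4.16 m

K_a = 0.4043.
Triangular part P₁ = ½K_aγH² = 470.7 at H/3 = 3.633 m; rectangular part P₂ = K_a q H = 193.9 at H/2 = 5.450 m.
ȳ = (P₁·3.633 + P₂·5.450)/(P₁+P₂) = 4.163 m.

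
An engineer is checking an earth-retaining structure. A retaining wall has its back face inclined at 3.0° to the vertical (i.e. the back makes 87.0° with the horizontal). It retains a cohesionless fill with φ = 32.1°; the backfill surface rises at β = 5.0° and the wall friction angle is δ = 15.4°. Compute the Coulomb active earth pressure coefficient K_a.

K_a = sin²(α+φ) / [sin²α · sin(α−δ) · (1 + √{sin(φ+δ)sin(φ−β) / (sin(α−δ)sin(α+β))})²].
With α = 87.0°, φ = 32.1°, δ = 15.4°, β = 5.0°: K_a = 0.3171.

0.317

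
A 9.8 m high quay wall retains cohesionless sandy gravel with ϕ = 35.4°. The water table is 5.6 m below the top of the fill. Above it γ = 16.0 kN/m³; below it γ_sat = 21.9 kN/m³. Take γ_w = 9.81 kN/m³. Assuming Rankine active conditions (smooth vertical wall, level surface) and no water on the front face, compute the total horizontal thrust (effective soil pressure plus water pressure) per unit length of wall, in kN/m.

K_a = tan²(45° − φ/2) = 0.2664.
γ' = 21.9 − 9.81 = 12.09 kN/m³. Depth below WT = 4.2 m.
σ'_h at WT = K_a γ d_w = 23.87 kPa; at base = 23.87 + K_a γ' × 4.2 = 37.40 kPa.
P₁ (0–5.6 m) = ½×23.87×5.6 = 66.83. P₂ (5.6–9.8 m) = ½(23.87+37.40)×4.2 = 128.7.
P_w = ½ γ_w h₂² = 0.5×9.81×4.2² = 86.52. Total = 66.83+128.7+86.52 = 282.0 kN/m.

282 kN/m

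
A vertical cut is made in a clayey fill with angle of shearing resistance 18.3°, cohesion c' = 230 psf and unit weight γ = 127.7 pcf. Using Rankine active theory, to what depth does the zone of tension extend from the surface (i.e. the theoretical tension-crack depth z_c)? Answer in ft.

4.99 ft

K_a = tan²(45° − 18.3°/2) = 0.5221; √K_a = 0.7226.
The active pressure is zero where K_a γ z = 2c√K_a, so z_c = 2c/(γ√K_a) = 2×230/(127.7×0.7226) = 4.985 ft.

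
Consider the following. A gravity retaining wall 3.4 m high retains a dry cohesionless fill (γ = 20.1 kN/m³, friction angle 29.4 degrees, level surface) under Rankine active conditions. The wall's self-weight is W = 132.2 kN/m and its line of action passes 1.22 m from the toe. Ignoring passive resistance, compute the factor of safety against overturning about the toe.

K_a = tan²(45° − 29.4°/2) = 0.3415.
P_a = ½K_aγH² = 0.5×0.3415×20.1×3.4² = 39.67 kN/m, acting at H/3 = 1.133 m above the base.
Overturning moment M_o = P_a × H/3 = 39.67 × 1.133 = 44.96.
Resisting moment M_r = W × 1.22 = 132.2 × 1.22 = 161.3.
FS_overturning = M_r/M_o = 161.3/44.96 = 3.587.

3.59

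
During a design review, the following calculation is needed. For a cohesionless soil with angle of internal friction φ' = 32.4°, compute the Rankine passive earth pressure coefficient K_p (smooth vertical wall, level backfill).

3.31

K_p = (1 + sin φ)/(1 − sin φ) = tan²(45° + 32.4°/2) = 3.309.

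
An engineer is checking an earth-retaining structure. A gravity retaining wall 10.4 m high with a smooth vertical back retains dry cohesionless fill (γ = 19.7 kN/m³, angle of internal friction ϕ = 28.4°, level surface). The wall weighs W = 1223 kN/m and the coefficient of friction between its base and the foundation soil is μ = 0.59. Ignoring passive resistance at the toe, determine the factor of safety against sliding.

K_a = tan²(45° − 28.4°/2) = 0.3554.
P_a = ½K_aγH² = 0.5×0.3554×19.7×10.4² = 378.6 kN/m, acting at H/3 = 3.467 m above the base.
FS_sliding = μW / P_a = 0.59×1223 / 378.6 = 1.906.

1.91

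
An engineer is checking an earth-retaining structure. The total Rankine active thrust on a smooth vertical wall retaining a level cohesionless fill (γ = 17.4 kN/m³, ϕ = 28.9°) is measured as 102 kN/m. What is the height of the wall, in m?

5.80 m

K_a = 0.3484. P_a = ½ K_a γ H² ⇒ H = √(2P_a/(K_a γ)).
H = √(2×102/(0.3484×17.4)) = 5.801 m.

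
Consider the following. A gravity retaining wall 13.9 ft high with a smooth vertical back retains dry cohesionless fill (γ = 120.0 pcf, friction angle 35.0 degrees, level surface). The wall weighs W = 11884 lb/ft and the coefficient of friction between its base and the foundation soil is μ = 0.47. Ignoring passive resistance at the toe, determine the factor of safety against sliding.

K_a = tan²(45° − 35.0°/2) = 0.2710.
P_a = ½K_aγH² = 0.5×0.2710×120.0×13.9² = 3141 lb/ft, acting at H/3 = 4.633 ft above the base.
FS_sliding = μW / P_a = 0.47×11884 / 3141 = 1.778.

1.78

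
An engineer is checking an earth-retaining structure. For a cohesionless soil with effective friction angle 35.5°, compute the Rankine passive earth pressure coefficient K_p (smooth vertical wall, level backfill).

K_p = (1 + sin φ)/(1 − sin φ) = tan²(45° + 35.5°/2) = 3.770.

3.77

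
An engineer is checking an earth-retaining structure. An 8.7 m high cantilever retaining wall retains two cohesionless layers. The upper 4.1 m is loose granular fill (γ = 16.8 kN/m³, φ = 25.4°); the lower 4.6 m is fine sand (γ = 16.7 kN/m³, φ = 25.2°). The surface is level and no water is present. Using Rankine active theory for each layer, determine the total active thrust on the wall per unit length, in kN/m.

K_a1 = tan²(45°−25.4°/2) = 0.3996; K_a2 = tan²(45°−25.2°/2) = 0.4027.
Layer 1: σ at base = K_a1 γ₁ h₁ = 27.53 kPa; P₁ = ½×27.53×4.1 = 56.43.
Layer 2: σ_v at top = γ₁h₁ = 68.88; σ_h top = K_a2×68.88 = 27.74; σ_h base = K_a2×(68.88+16.7×4.6) = 58.68.
P₂ = ½(27.74+58.68)×4.6 = 198.8. Total P_a = 56.43+198.8 = 255.2 kN/m.

255 kN/m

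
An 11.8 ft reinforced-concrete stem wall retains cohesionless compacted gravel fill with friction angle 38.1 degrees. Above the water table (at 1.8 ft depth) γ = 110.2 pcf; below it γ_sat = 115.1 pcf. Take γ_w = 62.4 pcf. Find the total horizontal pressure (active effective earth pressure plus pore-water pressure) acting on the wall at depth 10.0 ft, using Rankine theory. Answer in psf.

661 psf

K_a = (1 − sin φ)/(1 + sin φ) = 0.2368.
γ' = 115.1 − 62.4 = 52.70 pcf.
Effective vertical stress at 10.0 ft: σ'_v = 110.2×1.8 + 52.70×8.20 = 630.5 psf.
σ'_h = K_a σ'_v = 0.2368 × 630.5 = 149.3 psf; u = γ_w × 8.20 = 511.7 psf.
Total σ_h = 149.3 + 511.7 = 661.0 psf.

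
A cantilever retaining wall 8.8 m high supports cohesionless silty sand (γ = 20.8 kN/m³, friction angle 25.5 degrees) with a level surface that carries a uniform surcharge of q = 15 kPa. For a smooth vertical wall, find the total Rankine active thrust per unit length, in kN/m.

373 kN/m

K_a = tan²(45° − φ/2) = 0.3981.
Soil triangle: ½ K_a γ H² = 0.5×0.3981×20.8×8.8² = 320.6 kN/m.
Surcharge rectangle: K_a q H = 0.3981×15×8.8 = 52.55 kN/m.
Total = 320.6 + 52.55 = 373.2 kN/m.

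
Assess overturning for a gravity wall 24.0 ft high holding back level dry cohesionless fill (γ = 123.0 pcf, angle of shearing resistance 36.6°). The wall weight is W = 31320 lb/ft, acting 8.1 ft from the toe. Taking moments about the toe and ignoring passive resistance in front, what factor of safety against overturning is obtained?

3.54

K_a = tan²(45° − 36.6°/2) = 0.2530.
P_a = ½K_aγH² = 0.5×0.2530×123.0×24.0² = 8961 lb/ft, acting at H/3 = 8.000 ft above the base.
Overturning moment M_o = P_a × H/3 = 8961 × 8.000 = 71690.
Resisting moment M_r = W × 8.1 = 31320 × 8.1 = 253700.
FS_overturning = M_r/M_o = 253700/71690 = 3.539.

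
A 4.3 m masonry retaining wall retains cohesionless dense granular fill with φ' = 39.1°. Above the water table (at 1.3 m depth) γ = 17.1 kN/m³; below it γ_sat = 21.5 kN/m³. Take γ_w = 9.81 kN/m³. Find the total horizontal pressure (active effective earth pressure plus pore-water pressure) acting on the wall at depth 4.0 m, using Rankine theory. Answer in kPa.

38.7 kPa

K_a = (1 − sin φ)/(1 + sin φ) = 0.2265.
γ' = 21.5 − 9.81 = 11.69 kN/m³.
Effective vertical stress at 4.0 m: σ'_v = 17.1×1.3 + 11.69×2.70 = 53.79 kPa.
σ'_h = K_a σ'_v = 0.2265 × 53.79 = 12.18 kPa; u = γ_w × 2.70 = 26.49 kPa.
Total σ_h = 12.18 + 26.49 = 38.67 kPa.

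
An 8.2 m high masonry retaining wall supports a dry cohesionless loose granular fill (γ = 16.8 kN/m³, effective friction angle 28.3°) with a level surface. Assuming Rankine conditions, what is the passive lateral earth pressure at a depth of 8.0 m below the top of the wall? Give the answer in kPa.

K_p = (1 + sin φ)/(1 − sin φ) = 2.803.
σ_h = K_p γ z = 2.803 × 16.8 × 8.0 = 376.7 kPa.

377 kPa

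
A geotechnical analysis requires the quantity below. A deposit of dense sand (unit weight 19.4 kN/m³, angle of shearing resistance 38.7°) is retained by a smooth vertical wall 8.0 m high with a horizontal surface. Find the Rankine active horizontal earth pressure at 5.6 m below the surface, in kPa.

25.1 kPa

K_a = (1 − sin φ)/(1 + sin φ) = 0.2306.
σ_h = K_a γ z = 0.2306 × 19.4 × 5.6 = 25.05 kPa.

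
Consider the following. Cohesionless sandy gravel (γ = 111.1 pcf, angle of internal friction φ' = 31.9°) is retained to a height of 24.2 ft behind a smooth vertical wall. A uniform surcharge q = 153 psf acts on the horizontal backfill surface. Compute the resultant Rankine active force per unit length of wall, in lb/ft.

K_a = tan²(45° − φ/2) = 0.3085.
Soil triangle: ½ K_a γ H² = 0.5×0.3085×111.1×24.2² = 10040 lb/ft.
Surcharge rectangle: K_a q H = 0.3085×153×24.2 = 1142 lb/ft.
Total = 10040 + 1142 = 11180 lb/ft.

11200 lb/ft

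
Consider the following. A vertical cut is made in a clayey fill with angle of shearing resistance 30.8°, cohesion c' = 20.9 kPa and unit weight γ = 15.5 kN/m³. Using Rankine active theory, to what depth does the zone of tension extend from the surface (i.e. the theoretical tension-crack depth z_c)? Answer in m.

K_a = tan²(45° − 30.8°/2) = 0.3227; √K_a = 0.5681.
The active pressure is zero where K_a γ z = 2c√K_a, so z_c = 2c/(γ√K_a) = 2×20.9/(15.5×0.5681) = 4.747 m.

4.75 m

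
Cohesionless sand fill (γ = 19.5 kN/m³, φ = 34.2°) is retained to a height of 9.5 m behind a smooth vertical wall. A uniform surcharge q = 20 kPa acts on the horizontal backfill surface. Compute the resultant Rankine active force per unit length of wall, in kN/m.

K_a = tan²(45° − φ/2) = 0.2803.
Soil triangle: ½ K_a γ H² = 0.5×0.2803×19.5×9.5² = 246.7 kN/m.
Surcharge rectangle: K_a q H = 0.2803×20×9.5 = 53.26 kN/m.
Total = 246.7 + 53.26 = 299.9 kN/m.

300 kN/m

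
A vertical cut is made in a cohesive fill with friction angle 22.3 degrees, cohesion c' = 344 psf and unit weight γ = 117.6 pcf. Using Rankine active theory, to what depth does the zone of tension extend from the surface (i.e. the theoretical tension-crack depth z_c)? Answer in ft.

8.72 ft

K_a = tan²(45° − 22.3°/2) = 0.4498; √K_a = 0.6707.
The active pressure is zero where K_a γ z = 2c√K_a, so z_c = 2c/(γ√K_a) = 2×344/(117.6×0.6707) = 8.723 ft.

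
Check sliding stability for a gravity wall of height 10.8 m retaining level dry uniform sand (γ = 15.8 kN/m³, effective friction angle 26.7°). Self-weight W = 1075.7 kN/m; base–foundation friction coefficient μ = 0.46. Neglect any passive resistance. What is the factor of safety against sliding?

1.41

K_a = tan²(45° − 26.7°/2) = 0.3800.
P_a = ½K_aγH² = 0.5×0.3800×15.8×10.8² = 350.1 kN/m, acting at H/3 = 3.600 m above the base.
FS_sliding = μW / P_a = 0.46×1075.7 / 350.1 = 1.413.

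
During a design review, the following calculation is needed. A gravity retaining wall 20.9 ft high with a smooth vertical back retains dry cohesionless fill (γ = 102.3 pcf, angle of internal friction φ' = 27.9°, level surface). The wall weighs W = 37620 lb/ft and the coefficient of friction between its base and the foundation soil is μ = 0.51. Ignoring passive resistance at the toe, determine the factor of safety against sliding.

2.37

K_a = tan²(45° − 27.9°/2) = 0.3625.
P_a = ½K_aγH² = 0.5×0.3625×102.3×20.9² = 8098 lb/ft, acting at H/3 = 6.967 ft above the base.
FS_sliding = μW / P_a = 0.51×37620 / 8098 = 2.369.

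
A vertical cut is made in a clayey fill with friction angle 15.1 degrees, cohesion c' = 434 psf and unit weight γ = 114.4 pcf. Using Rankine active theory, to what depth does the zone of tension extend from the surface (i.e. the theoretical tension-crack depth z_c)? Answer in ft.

K_a = tan²(45° − 15.1°/2) = 0.5867; √K_a = 0.7659.
The active pressure is zero where K_a γ z = 2c√K_a, so z_c = 2c/(γ√K_a) = 2×434/(114.4×0.7659) = 9.906 ft.

9.91 ft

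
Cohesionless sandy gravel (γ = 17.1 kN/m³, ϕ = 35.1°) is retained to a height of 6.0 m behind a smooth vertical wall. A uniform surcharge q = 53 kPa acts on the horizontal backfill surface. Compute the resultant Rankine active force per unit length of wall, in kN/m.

169 kN/m

K_a = tan²(45° − φ/2) = 0.2698.
Soil triangle: ½ K_a γ H² = 0.5×0.2698×17.1×6.0² = 83.06 kN/m.
Surcharge rectangle: K_a q H = 0.2698×53×6.0 = 85.81 kN/m.
Total = 83.06 + 85.81 = 168.9 kN/m.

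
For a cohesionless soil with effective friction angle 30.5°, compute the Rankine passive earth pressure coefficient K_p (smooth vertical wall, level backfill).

K_p = (1 + sin φ)/(1 − sin φ) = tan²(45° + 30.5°/2) = 3.061.

3.06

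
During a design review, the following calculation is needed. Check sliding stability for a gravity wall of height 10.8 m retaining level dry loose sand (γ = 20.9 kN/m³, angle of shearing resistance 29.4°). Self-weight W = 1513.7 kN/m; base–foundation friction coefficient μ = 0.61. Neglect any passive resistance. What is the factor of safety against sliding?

2.22

K_a = tan²(45° − 29.4°/2) = 0.3415.
P_a = ½K_aγH² = 0.5×0.3415×20.9×10.8² = 416.2 kN/m, acting at H/3 = 3.600 m above the base.
FS_sliding = μW / P_a = 0.61×1513.7 / 416.2 = 2.218.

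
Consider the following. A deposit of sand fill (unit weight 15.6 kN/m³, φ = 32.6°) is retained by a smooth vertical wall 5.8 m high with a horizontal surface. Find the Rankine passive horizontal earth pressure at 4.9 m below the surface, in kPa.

K_p = (1 + sin φ)/(1 − sin φ) = 3.336.
σ_h = K_p γ z = 3.336 × 15.6 × 4.9 = 255.0 kPa.

255 kPa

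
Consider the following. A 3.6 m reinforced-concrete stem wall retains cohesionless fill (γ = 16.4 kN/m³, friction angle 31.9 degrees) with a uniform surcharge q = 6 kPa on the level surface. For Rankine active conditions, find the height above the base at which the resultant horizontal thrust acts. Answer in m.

K_a = 0.3085.
Triangular part P₁ = ½K_aγH² = 32.79 at H/3 = 1.200 m; rectangular part P₂ = K_a q H = 6.664 at H/2 = 1.800 m.
ȳ = (P₁·1.200 + P₂·1.800)/(P₁+P₂) = 1.301 m.

1.30 m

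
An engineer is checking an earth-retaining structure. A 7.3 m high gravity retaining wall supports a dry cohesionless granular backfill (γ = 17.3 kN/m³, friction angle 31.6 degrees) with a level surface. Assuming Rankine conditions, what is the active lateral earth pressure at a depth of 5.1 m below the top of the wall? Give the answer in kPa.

K_a = (1 − sin φ)/(1 + sin φ) = 0.3123.
σ_h = K_a γ z = 0.3123 × 17.3 × 5.1 = 27.56 kPa.

27.6 kPa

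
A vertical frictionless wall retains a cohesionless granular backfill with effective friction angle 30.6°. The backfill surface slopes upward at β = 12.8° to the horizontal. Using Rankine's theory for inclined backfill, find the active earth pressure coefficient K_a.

K_a = cos β · (cos β − √(cos²β − cos²φ)) / (cos β + √(cos²β − cos²φ)).
cos β = 0.9751, cos φ = 0.8607, √(cos²β − cos²φ) = 0.4583.
K_a = 0.9751 × (0.9751 − 0.4583)/(0.9751 + 0.4583) = 0.3516.

0.352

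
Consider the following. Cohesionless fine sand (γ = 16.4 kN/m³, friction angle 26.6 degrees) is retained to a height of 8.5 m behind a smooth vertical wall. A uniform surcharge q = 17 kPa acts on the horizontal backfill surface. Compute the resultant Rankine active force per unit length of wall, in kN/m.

281 kN/m

K_a = tan²(45° − φ/2) = 0.3814.
Soil triangle: ½ K_a γ H² = 0.5×0.3814×16.4×8.5² = 226.0 kN/m.
Surcharge rectangle: K_a q H = 0.3814×17×8.5 = 55.12 kN/m.
Total = 226.0 + 55.12 = 281.1 kN/m.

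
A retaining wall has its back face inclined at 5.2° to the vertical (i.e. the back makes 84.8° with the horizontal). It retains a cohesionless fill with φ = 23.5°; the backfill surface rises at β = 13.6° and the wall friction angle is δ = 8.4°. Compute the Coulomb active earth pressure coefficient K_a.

K_a = sin²(α+φ) / [sin²α · sin(α−δ) · (1 + √{sin(φ+δ)sin(φ−β) / (sin(α−δ)sin(α+β))})²].
With α = 84.8°, φ = 23.5°, δ = 8.4°, β = 13.6°: K_a = 0.5471.

0.547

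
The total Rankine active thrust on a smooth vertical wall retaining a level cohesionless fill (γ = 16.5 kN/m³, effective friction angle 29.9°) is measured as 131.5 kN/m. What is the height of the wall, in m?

6.90 m

K_a = 0.3347. P_a = ½ K_a γ H² ⇒ H = √(2P_a/(K_a γ)).
H = √(2×131.5/(0.3347×16.5)) = 6.901 m.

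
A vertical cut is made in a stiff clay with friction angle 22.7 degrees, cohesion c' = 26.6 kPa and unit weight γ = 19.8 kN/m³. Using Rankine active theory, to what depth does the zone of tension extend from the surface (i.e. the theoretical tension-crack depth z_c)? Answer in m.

K_a = tan²(45° − 22.7°/2) = 0.4431; √K_a = 0.6657.
The active pressure is zero where K_a γ z = 2c√K_a, so z_c = 2c/(γ√K_a) = 2×26.6/(19.8×0.6657) = 4.036 m.

4.04 m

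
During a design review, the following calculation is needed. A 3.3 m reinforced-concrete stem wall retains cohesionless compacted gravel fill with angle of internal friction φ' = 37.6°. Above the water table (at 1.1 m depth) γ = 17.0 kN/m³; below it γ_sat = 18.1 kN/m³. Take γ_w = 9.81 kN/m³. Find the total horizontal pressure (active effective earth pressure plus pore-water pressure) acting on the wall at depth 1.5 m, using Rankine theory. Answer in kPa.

9.25 kPa

K_a = (1 − sin φ)/(1 + sin φ) = 0.2421.
γ' = 18.1 − 9.81 = 8.290 kN/m³.
Effective vertical stress at 1.5 m: σ'_v = 17.0×1.1 + 8.290×0.400 = 22.02 kPa.
σ'_h = K_a σ'_v = 0.2421 × 22.02 = 5.331 kPa; u = γ_w × 0.400 = 3.924 kPa.
Total σ_h = 5.331 + 3.924 = 9.255 kPa.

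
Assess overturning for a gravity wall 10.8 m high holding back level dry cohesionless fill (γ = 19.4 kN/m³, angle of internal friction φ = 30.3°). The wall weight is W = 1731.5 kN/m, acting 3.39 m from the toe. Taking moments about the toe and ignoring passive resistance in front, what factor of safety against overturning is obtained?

K_a = tan²(45° − 30.3°/2) = 0.3293.
P_a = ½K_aγH² = 0.5×0.3293×19.4×10.8² = 372.6 kN/m, acting at H/3 = 3.600 m above the base.
Overturning moment M_o = P_a × H/3 = 372.6 × 3.600 = 1341.
Resisting moment M_r = W × 3.39 = 1731.5 × 3.39 = 5870.
FS_overturning = M_r/M_o = 5870/1341 = 4.376.

4.38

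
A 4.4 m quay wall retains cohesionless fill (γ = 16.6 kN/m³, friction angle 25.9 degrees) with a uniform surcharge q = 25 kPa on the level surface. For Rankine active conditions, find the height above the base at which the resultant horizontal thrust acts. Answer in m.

1.76 m

K_a = 0.3920.
Triangular part P₁ = ½K_aγH² = 62.99 at H/3 = 1.467 m; rectangular part P₂ = K_a q H = 43.12 at H/2 = 2.200 m.
ȳ = (P₁·1.467 + P₂·2.200)/(P₁+P₂) = 1.765 m.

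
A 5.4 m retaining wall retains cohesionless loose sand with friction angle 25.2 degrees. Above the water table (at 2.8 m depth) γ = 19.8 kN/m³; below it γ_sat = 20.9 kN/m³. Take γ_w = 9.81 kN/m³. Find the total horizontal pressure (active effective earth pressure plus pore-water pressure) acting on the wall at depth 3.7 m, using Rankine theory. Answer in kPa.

35.2 kPa

K_a = (1 − sin φ)/(1 + sin φ) = 0.4027.
γ' = 20.9 − 9.81 = 11.09 kN/m³.
Effective vertical stress at 3.7 m: σ'_v = 19.8×2.8 + 11.09×0.900 = 65.42 kPa.
σ'_h = K_a σ'_v = 0.4027 × 65.42 = 26.35 kPa; u = γ_w × 0.900 = 8.829 kPa.
Total σ_h = 26.35 + 8.829 = 35.18 kPa.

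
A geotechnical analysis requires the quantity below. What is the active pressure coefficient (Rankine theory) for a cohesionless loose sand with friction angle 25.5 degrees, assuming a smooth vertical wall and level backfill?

K_a = (1 − sin φ)/(1 + sin φ) = (1 − sin 25.5°)/(1 + sin 25.5°) = 0.3981.

0.398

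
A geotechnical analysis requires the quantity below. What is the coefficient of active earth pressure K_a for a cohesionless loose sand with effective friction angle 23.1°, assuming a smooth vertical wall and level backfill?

K_a = (1 − sin φ)/(1 + sin φ) = (1 − sin 23.1°)/(1 + sin 23.1°) = 0.4364.

0.436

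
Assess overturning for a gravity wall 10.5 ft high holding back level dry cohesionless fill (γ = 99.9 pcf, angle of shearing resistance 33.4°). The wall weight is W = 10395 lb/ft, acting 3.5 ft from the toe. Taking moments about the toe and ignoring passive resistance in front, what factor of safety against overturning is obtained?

6.51

K_a = tan²(45° − 33.4°/2) = 0.2899.
P_a = ½K_aγH² = 0.5×0.2899×99.9×10.5² = 1597 lb/ft, acting at H/3 = 3.500 ft above the base.
Overturning moment M_o = P_a × H/3 = 1597 × 3.500 = 5588.
Resisting moment M_r = W × 3.5 = 10395 × 3.5 = 36380.
FS_overturning = M_r/M_o = 36380/5588 = 6.511.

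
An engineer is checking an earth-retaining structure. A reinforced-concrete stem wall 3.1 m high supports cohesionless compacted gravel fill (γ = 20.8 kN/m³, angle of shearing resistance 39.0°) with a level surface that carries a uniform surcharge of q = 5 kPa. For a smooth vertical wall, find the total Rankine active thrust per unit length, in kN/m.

K_a = tan²(45° − φ/2) = 0.2275.
Soil triangle: ½ K_a γ H² = 0.5×0.2275×20.8×3.1² = 22.74 kN/m.
Surcharge rectangle: K_a q H = 0.2275×5×3.1 = 3.526 kN/m.
Total = 22.74 + 3.526 = 26.26 kN/m.

26.3 kN/m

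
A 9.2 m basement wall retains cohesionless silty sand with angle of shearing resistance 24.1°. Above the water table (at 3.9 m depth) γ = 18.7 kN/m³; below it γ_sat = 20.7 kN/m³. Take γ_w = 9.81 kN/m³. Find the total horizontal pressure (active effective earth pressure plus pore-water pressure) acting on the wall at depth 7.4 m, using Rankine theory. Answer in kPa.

K_a = (1 − sin φ)/(1 + sin φ) = 0.4201.
γ' = 20.7 − 9.81 = 10.89 kN/m³.
Effective vertical stress at 7.4 m: σ'_v = 18.7×3.9 + 10.89×3.50 = 111.0 kPa.
σ'_h = K_a σ'_v = 0.4201 × 111.0 = 46.65 kPa; u = γ_w × 3.50 = 34.34 kPa.
Total σ_h = 46.65 + 34.34 = 80.99 kPa.

81.0 kPa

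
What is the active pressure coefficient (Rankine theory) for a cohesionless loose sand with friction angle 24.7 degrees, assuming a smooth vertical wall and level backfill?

0.411

K_a = (1 − sin φ)/(1 + sin φ) = (1 − sin 24.7°)/(1 + sin 24.7°) = 0.4106.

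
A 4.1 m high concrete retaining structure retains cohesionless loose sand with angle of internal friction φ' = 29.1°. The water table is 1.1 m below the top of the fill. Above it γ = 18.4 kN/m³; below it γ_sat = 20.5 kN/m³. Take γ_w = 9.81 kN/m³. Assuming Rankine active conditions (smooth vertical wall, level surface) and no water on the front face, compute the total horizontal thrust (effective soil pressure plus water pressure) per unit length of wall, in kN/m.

85.6 kN/m

K_a = tan²(45° − φ/2) = 0.3456.
γ' = 20.5 − 9.81 = 10.69 kN/m³. Depth below WT = 3.0 m.
σ'_h at WT = K_a γ d_w = 6.995 kPa; at base = 6.995 + K_a γ' × 3.0 = 18.08 kPa.
P₁ (0–1.1 m) = ½×6.995×1.1 = 3.847. P₂ (1.1–4.1 m) = ½(6.995+18.08)×3.0 = 37.61.
P_w = ½ γ_w h₂² = 0.5×9.81×3.0² = 44.14. Total = 3.847+37.61+44.14 = 85.60 kN/m.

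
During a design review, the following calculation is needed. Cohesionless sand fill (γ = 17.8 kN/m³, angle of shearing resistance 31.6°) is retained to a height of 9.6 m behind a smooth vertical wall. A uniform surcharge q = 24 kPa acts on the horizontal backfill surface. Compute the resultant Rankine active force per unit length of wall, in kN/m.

328 kN/m

K_a = tan²(45° − φ/2) = 0.3123.
Soil triangle: ½ K_a γ H² = 0.5×0.3123×17.8×9.6² = 256.2 kN/m.
Surcharge rectangle: K_a q H = 0.3123×24×9.6 = 71.97 kN/m.
Total = 256.2 + 71.97 = 328.2 kN/m.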